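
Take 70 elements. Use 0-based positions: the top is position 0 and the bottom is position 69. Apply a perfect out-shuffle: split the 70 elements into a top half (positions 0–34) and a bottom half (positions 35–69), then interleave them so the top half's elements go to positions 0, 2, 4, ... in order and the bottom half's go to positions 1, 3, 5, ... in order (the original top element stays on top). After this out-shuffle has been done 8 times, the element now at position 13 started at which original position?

Work backwards from position 13, undoing one out-shuffle at a time:
13 ← 41 ← 55 ← 62 ← 31 ← 50 ← 25 ← 47 ← 58
So the element now at position 13 started at position 58.

58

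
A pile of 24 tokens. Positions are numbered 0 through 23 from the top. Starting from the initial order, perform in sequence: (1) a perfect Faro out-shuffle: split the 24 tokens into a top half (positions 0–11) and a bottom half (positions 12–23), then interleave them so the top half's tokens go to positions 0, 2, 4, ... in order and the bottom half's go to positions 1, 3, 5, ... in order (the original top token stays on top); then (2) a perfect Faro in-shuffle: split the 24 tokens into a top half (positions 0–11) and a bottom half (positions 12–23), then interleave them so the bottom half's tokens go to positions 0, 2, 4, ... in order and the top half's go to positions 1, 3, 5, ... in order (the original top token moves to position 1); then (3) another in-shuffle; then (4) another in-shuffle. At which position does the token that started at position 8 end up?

10

Track the token from position 8 forward through each operation:
  after op 1 (out-shuffle): 8 → 16
  after op 2 (in-shuffle): 16 → 8
  after op 3 (in-shuffle): 8 → 17
  after op 4 (in-shuffle): 17 → 10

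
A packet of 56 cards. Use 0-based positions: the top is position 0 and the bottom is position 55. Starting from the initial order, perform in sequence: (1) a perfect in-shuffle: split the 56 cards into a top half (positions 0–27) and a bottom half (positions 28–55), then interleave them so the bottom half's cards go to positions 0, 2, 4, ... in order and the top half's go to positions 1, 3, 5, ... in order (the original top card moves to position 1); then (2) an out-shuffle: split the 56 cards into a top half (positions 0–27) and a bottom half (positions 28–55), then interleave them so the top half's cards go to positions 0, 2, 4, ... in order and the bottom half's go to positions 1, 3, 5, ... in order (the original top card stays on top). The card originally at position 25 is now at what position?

47

Track the card from position 25 forward through each operation:
  after op 1 (in-shuffle): 25 → 51
  after op 2 (out-shuffle): 51 → 47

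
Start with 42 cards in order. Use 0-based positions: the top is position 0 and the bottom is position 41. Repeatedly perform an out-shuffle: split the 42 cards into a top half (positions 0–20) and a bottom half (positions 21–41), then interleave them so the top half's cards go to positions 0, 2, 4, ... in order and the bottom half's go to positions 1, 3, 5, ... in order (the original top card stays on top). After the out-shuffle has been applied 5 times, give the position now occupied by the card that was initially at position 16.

20

Track the card's position through each out-shuffle:
16 → 32 → 23 → 5 → 10 → 20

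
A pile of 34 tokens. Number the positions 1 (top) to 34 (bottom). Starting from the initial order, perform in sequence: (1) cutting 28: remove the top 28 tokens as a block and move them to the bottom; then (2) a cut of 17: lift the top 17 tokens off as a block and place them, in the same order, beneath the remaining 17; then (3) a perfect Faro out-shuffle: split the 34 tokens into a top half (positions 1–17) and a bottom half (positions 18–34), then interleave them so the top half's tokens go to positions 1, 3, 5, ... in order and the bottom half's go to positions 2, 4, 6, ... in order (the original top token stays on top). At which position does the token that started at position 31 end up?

6

Track the token from position 31 forward through each operation:
  after op 1 (cut 28): 31 → 3
  after op 2 (cut 17): 3 → 20
  after op 3 (out-shuffle): 20 → 6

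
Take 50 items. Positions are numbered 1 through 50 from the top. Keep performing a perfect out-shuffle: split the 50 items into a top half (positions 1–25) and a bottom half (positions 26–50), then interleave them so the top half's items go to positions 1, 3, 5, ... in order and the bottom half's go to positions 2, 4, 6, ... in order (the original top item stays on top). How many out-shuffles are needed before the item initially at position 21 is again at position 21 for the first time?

21

Follow position 21 under repeated out-shuffles:
21 → 41 → 32 → 14 → 27 → 4 → 7 → 13 → ... → 21 (length 21)
It first returns after 21 out-shuffles.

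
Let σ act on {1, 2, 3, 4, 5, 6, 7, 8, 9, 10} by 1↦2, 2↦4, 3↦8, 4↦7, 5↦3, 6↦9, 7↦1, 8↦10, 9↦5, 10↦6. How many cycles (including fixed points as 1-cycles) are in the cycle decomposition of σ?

Cycle decomposition: (1 2 4 7) (3 8 10 6 9 5).
2 cycles.

2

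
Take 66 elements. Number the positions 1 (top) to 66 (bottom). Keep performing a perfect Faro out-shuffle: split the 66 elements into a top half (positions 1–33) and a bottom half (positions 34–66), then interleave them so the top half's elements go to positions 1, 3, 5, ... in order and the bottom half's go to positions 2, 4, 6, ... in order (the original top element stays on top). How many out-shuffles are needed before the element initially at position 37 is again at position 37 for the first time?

12

Follow position 37 under repeated out-shuffles:
37 → 8 → 15 → 29 → 57 → 48 → 30 → 59 → 52 → 38 → 10 → 19 → 37
It first returns after 12 out-shuffles.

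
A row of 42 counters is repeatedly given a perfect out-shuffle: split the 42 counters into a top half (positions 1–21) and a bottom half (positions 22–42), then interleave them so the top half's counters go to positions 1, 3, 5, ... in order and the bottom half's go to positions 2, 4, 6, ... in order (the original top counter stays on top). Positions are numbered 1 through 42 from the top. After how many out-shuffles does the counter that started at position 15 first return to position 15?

Follow position 15 under repeated out-shuffles:
15 → 29 → 16 → 31 → 20 → 39 → 36 → 30 → 18 → 35 → 28 → 14 → 27 → 12 → 23 → 4 → 7 → 13 → 25 → 8 → 15
It first returns after 20 out-shuffles.

20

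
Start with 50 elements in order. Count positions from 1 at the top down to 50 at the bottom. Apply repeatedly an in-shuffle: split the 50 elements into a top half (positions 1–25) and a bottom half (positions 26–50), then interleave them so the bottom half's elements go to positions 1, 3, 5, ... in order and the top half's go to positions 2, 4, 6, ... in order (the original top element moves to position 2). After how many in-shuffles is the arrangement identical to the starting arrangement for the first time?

8

The in-shuffle permutes the 50 positions with cycle lengths [2, 8, 8, 8, 8, 8, 8].
Every element is home exactly when every cycle has completed a whole number of laps, i.e. after lcm(2, 8) = 8 in-shuffles.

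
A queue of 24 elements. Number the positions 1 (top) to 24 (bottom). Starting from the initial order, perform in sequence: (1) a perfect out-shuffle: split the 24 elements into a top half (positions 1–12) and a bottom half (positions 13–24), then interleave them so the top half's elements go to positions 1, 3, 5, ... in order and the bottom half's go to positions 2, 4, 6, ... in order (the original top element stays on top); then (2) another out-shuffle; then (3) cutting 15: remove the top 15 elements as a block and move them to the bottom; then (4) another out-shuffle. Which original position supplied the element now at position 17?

24

Undo the operations in reverse order, starting from position 17:
  undo op 4 (out-shuffle, from top half): 17 ← 9
  undo op 3 (cut 15): 9 ← 24
  undo op 2 (out-shuffle, from bottom half): 24 ← 24
  undo op 1 (out-shuffle, from bottom half): 24 ← 24
So the element at position 17 came from original position 24.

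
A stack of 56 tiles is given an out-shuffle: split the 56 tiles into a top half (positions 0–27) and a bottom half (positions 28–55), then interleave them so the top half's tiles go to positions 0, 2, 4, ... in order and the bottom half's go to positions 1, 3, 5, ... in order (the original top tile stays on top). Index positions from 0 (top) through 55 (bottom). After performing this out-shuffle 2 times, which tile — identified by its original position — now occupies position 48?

12

Work backwards from position 48, undoing one out-shuffle at a time:
48 ← 24 ← 12
So the tile now at position 48 started at position 12.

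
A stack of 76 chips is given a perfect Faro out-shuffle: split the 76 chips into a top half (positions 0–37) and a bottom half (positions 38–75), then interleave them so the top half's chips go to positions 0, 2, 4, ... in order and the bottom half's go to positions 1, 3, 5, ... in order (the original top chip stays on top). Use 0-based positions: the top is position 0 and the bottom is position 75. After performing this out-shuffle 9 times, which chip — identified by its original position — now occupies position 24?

Work backwards from position 24, undoing one out-shuffle at a time:
24 ← 12 ← 6 ← 3 ← 39 ← 57 ← 66 ← 33 ← 54 ← 27
So the chip now at position 24 started at position 27.

27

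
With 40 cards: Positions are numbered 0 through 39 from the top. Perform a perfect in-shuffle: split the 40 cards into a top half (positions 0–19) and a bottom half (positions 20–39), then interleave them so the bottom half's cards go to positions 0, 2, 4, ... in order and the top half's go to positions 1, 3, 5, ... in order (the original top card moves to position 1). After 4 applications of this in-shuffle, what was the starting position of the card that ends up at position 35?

32

Work backwards from position 35, undoing one in-shuffle at a time:
35 ← 17 ← 8 ← 24 ← 32
So the card now at position 35 started at position 32.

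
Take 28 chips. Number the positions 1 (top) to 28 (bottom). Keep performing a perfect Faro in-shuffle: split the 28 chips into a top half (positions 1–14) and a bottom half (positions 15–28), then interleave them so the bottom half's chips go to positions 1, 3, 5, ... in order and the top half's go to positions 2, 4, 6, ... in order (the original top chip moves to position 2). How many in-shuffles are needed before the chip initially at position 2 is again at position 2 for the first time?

28

Follow position 2 under repeated in-shuffles:
2 → 4 → 8 → 16 → 3 → 6 → 12 → 24 → ... → 2 (length 28)
It first returns after 28 in-shuffles.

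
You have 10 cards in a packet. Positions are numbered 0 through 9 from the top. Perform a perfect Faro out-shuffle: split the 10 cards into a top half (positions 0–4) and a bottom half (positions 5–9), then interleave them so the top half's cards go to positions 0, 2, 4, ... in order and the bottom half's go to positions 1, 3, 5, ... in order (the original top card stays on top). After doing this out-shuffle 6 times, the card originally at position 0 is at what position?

Position 0 is a fixed point of every out-shuffle, so the card never moves.

0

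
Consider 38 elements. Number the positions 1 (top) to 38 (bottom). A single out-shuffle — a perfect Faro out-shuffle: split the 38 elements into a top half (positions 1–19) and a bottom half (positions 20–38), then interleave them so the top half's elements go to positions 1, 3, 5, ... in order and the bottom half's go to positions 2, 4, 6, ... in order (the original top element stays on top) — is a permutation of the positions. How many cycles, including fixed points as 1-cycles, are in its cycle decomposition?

3

Trace each unvisited position around until it returns:
(1) (2 3 5 9 17 33 ... len 36) (38)
3 cycles in total.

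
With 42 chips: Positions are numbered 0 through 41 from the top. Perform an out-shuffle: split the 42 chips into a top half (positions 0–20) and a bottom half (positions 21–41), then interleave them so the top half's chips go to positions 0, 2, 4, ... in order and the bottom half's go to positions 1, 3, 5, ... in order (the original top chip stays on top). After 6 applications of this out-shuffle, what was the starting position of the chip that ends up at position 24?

Work backwards from position 24, undoing one out-shuffle at a time:
24 ← 12 ← 6 ← 3 ← 22 ← 11 ← 26
So the chip now at position 24 started at position 26.

26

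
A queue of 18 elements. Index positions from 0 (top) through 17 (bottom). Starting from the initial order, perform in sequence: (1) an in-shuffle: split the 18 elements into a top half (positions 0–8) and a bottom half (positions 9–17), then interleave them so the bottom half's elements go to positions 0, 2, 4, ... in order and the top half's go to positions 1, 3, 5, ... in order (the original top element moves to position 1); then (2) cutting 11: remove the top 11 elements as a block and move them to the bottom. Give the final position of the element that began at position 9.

Track the element from position 9 forward through each operation:
  after op 1 (in-shuffle): 9 → 0
  after op 2 (cut 11): 0 → 7

7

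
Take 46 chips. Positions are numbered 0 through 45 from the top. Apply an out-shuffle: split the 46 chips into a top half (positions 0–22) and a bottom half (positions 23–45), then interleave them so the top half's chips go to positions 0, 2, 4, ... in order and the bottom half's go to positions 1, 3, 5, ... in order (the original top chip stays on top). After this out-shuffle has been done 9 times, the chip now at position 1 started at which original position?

8

Work backwards from position 1, undoing one out-shuffle at a time:
1 ← 23 ← 34 ← 17 ← 31 ← 38 ← 19 ← 32 ← 16 ← 8
So the chip now at position 1 started at position 8.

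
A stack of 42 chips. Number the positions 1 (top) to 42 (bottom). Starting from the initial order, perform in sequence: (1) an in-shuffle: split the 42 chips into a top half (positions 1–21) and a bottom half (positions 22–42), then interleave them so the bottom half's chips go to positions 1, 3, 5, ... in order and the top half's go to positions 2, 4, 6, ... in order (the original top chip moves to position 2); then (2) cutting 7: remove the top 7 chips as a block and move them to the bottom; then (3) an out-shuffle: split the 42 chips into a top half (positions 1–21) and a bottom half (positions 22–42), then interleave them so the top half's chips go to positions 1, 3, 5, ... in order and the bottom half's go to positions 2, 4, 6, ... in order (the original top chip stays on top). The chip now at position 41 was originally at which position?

14

Undo the operations in reverse order, starting from position 41:
  undo op 3 (out-shuffle, from top half): 41 ← 21
  undo op 2 (cut 7): 21 ← 28
  undo op 1 (in-shuffle, from top half): 28 ← 14
So the chip at position 41 came from original position 14.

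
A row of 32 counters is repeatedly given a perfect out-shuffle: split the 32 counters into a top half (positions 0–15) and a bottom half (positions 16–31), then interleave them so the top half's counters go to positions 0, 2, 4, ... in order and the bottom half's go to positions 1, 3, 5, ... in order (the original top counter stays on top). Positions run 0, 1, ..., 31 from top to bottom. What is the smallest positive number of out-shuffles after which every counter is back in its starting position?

5

The out-shuffle permutes the 32 positions with cycle lengths [1, 1, 5, 5, 5, 5, 5, 5].
Every counter is home exactly when every cycle has completed a whole number of laps, i.e. after lcm(1, 5) = 5 out-shuffles.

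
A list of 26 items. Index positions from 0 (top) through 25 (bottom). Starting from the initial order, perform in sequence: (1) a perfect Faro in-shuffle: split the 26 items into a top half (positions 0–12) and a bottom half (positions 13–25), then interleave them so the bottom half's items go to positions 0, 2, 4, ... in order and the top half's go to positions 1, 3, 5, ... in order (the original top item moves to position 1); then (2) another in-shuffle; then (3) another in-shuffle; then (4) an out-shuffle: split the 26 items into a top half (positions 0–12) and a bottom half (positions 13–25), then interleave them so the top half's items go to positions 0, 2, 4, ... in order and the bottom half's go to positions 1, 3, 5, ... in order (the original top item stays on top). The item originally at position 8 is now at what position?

9

Track the item from position 8 forward through each operation:
  after op 1 (in-shuffle): 8 → 17
  after op 2 (in-shuffle): 17 → 8
  after op 3 (in-shuffle): 8 → 17
  after op 4 (out-shuffle): 17 → 9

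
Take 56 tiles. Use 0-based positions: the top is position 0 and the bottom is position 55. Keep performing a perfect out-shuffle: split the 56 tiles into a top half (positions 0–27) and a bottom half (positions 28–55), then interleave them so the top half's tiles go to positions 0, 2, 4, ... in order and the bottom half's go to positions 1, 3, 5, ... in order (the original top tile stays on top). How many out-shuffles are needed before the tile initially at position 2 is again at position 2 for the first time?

20

Follow position 2 under repeated out-shuffles:
2 → 4 → 8 → 16 → 32 → 9 → 18 → 36 → 17 → 34 → 13 → 26 → 52 → 49 → 43 → 31 → 7 → 14 → 28 → 1 → 2
It first returns after 20 out-shuffles.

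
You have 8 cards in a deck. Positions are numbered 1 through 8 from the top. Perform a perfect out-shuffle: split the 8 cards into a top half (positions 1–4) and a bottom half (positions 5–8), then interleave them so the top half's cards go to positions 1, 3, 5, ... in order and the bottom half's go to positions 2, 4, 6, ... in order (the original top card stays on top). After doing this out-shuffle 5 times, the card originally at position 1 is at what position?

1

Position 1 is a fixed point of every out-shuffle, so the card never moves.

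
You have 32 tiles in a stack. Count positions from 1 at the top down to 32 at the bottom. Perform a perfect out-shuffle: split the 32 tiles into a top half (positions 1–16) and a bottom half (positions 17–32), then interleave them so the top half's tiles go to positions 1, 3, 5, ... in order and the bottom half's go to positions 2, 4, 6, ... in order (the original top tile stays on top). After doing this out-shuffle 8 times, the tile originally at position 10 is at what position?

11

Track the tile's position through each out-shuffle:
10 → 19 → 6 → 11 → 21 → 10 → 19 → 6 → 11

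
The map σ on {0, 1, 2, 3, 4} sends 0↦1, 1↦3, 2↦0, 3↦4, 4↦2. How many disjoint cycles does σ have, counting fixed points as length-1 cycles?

Cycle decomposition: (0 1 3 4 2).
1 cycle.

1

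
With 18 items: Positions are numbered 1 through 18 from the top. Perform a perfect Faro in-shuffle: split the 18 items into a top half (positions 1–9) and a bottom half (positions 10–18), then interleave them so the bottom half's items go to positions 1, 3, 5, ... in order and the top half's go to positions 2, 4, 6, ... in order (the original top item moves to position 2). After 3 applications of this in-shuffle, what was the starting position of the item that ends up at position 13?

4

Work backwards from position 13, undoing one in-shuffle at a time:
13 ← 16 ← 8 ← 4
So the item now at position 13 started at position 4.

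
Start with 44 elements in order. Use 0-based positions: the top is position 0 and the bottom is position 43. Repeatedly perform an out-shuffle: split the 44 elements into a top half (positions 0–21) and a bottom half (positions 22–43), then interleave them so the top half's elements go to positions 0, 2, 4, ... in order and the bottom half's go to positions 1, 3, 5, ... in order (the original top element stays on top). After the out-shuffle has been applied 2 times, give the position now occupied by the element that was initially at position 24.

Track the element's position through each out-shuffle:
24 → 5 → 10

10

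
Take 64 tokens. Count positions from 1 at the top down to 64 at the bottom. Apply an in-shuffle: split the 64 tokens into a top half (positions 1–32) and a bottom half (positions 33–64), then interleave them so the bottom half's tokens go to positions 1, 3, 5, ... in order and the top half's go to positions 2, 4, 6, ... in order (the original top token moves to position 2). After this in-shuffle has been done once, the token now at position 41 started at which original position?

53

Work backwards from position 41, undoing one in-shuffle at a time:
41 ← 53
So the token now at position 41 started at position 53.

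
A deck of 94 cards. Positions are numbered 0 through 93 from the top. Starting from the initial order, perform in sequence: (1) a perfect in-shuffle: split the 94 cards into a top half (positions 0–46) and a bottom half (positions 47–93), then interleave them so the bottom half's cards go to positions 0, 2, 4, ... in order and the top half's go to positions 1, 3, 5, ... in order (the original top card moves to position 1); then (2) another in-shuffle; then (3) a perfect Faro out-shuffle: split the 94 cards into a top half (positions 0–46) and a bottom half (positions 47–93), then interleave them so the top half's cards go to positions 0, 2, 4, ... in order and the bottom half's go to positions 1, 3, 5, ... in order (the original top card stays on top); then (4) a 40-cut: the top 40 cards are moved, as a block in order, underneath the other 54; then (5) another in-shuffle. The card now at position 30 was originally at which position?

Undo the operations in reverse order, starting from position 30:
  undo op 5 (in-shuffle, from bottom half): 30 ← 62
  undo op 4 (cut 40): 62 ← 8
  undo op 3 (out-shuffle, from top half): 8 ← 4
  undo op 2 (in-shuffle, from bottom half): 4 ← 49
  undo op 1 (in-shuffle, from top half): 49 ← 24
So the card at position 30 came from original position 24.

24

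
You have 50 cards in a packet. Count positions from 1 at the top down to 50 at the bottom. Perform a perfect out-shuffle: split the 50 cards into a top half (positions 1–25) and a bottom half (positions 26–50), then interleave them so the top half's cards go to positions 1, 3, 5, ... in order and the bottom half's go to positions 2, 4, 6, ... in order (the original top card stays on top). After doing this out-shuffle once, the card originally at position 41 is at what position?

32

Track the card's position through each out-shuffle:
41 → 32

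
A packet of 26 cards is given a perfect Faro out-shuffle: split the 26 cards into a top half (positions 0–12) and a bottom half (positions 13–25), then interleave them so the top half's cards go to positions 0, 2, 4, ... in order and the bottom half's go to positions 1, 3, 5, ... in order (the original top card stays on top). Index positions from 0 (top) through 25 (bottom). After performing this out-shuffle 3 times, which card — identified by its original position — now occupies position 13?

11

Work backwards from position 13, undoing one out-shuffle at a time:
13 ← 19 ← 22 ← 11
So the card now at position 13 started at position 11.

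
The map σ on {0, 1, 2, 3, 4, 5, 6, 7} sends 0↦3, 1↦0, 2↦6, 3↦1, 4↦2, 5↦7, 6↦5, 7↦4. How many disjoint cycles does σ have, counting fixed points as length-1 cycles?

2

Cycle decomposition: (0 3 1) (2 6 5 7 4).
2 cycles.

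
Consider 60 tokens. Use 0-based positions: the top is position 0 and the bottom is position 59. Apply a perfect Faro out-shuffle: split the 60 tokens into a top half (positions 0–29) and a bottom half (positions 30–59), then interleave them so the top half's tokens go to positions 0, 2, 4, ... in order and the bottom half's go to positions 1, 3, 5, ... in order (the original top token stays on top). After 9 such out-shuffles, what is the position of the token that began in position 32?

41

Track the token's position through each out-shuffle:
32 → 5 → 10 → 20 → 40 → 21 → 42 → 25 → 50 → 41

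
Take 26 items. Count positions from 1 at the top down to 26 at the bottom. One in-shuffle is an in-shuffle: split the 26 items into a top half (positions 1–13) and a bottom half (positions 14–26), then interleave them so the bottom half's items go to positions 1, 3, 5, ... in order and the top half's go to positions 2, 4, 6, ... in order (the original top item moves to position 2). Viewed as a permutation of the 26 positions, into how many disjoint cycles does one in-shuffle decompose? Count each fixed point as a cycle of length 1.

Trace each unvisited position around until it returns:
(1 2 4 8 16 5 ... len 18) (3 6 12 24 21 15) (9 18)
3 cycles in total.

3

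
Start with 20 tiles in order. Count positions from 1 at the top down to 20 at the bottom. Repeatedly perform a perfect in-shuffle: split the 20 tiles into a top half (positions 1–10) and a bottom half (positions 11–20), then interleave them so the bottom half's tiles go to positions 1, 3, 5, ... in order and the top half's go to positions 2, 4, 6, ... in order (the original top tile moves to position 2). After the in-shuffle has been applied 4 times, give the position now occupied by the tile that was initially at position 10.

Track the tile's position through each in-shuffle:
10 → 20 → 19 → 17 → 13

13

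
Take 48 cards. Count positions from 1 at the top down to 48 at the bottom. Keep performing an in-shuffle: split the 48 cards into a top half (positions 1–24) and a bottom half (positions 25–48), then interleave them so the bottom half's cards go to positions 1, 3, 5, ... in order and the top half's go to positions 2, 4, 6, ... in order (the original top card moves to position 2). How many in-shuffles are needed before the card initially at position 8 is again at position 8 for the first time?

21

Follow position 8 under repeated in-shuffles:
8 → 16 → 32 → 15 → 30 → 11 → 22 → 44 → ... → 8 (length 21)
It first returns after 21 in-shuffles.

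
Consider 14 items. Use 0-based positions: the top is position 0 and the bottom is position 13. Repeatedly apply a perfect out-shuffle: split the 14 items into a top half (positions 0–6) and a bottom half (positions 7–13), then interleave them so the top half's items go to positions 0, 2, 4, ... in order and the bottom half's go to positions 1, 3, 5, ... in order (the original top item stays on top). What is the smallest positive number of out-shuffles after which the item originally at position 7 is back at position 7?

12

Follow position 7 under repeated out-shuffles:
7 → 1 → 2 → 4 → 8 → 3 → 6 → 12 → 11 → 9 → 5 → 10 → 7
It first returns after 12 out-shuffles.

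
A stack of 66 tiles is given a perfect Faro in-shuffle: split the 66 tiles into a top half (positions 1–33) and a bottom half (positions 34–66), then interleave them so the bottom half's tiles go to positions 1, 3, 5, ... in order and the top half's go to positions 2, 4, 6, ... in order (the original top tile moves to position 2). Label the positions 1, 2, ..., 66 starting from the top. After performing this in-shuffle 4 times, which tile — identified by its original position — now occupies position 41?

57

Work backwards from position 41, undoing one in-shuffle at a time:
41 ← 54 ← 27 ← 47 ← 57
So the tile now at position 41 started at position 57.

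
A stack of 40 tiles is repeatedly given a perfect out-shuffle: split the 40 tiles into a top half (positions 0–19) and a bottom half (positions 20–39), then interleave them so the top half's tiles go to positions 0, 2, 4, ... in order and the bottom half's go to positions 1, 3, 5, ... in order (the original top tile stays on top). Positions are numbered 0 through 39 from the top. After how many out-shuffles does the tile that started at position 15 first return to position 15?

12

Follow position 15 under repeated out-shuffles:
15 → 30 → 21 → 3 → 6 → 12 → 24 → 9 → 18 → 36 → 33 → 27 → 15
It first returns after 12 out-shuffles.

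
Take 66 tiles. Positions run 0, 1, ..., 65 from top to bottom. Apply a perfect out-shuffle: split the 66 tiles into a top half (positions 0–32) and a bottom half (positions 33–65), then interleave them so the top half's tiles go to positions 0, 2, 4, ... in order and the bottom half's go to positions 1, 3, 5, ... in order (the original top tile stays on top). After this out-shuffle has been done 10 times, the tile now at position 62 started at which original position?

Work backwards from position 62, undoing one out-shuffle at a time:
62 ← 31 ← 48 ← 24 ← 12 ← 6 ← 3 ← 34 ← 17 ← 41 ← 53
So the tile now at position 62 started at position 53.

53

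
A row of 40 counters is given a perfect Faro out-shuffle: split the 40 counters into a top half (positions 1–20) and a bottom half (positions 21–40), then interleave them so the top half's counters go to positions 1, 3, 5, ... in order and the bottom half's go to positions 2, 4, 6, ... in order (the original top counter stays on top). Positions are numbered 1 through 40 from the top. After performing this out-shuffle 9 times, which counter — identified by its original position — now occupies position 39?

Work backwards from position 39, undoing one out-shuffle at a time:
39 ← 20 ← 30 ← 35 ← 18 ← 29 ← 15 ← 8 ← 24 ← 32
So the counter now at position 39 started at position 32.

32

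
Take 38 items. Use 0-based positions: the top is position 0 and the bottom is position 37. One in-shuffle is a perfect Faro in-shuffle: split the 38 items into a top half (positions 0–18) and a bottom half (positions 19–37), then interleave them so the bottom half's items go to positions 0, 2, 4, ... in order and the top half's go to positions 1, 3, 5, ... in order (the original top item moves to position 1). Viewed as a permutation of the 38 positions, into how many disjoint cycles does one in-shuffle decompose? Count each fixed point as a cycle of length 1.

Trace each unvisited position around until it returns:
(0 1 3 7 15 31 ... len 12) (2 5 11 23 8 17 ... len 12) (6 13 27 16 33 28 ... len 12) (12 25)
4 cycles in total.

4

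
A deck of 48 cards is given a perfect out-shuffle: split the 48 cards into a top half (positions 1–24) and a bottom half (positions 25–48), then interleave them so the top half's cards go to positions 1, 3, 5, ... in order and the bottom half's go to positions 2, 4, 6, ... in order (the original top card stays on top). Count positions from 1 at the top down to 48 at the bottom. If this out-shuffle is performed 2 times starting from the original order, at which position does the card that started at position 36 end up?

47

Track the card's position through each out-shuffle:
36 → 24 → 47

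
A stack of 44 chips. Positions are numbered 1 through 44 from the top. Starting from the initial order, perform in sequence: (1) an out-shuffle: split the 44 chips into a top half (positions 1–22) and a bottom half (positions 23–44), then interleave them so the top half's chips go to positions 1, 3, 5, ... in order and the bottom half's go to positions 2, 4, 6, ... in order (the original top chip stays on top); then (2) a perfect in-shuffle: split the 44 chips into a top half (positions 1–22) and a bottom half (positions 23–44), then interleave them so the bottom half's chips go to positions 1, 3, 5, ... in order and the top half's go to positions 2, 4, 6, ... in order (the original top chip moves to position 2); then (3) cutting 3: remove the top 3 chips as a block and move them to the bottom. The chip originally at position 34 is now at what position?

44

Track the chip from position 34 forward through each operation:
  after op 1 (out-shuffle): 34 → 24
  after op 2 (in-shuffle): 24 → 3
  after op 3 (cut 3): 3 → 44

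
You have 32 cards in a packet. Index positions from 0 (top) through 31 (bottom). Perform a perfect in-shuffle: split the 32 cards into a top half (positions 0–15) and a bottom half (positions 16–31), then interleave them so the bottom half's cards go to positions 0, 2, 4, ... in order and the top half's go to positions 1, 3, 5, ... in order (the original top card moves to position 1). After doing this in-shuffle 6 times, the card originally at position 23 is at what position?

Track the card's position through each in-shuffle:
23 → 14 → 29 → 26 → 20 → 8 → 17

17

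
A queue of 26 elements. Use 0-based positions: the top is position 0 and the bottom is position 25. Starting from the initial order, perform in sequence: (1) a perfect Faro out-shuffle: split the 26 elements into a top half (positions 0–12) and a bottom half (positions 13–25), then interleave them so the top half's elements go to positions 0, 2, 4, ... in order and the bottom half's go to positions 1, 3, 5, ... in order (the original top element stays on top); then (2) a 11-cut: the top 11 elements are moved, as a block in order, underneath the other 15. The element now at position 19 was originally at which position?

Undo the operations in reverse order, starting from position 19:
  undo op 2 (cut 11): 19 ← 4
  undo op 1 (out-shuffle, from top half): 4 ← 2
So the element at position 19 came from original position 2.

2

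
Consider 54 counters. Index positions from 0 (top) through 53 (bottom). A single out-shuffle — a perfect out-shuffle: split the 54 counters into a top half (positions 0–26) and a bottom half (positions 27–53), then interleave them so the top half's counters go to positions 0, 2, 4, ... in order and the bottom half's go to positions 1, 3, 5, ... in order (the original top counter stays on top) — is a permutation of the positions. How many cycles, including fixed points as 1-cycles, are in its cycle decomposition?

3

Trace each unvisited position around until it returns:
(0) (1 2 4 8 16 32 ... len 52) (53)
3 cycles in total.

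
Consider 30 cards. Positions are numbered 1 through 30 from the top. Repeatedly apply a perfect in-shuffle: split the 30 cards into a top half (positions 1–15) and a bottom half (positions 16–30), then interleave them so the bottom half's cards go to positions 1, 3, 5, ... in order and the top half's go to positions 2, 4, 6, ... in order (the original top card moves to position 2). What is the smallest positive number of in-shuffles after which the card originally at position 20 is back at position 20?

5

Follow position 20 under repeated in-shuffles:
20 → 9 → 18 → 5 → 10 → 20
It first returns after 5 in-shuffles.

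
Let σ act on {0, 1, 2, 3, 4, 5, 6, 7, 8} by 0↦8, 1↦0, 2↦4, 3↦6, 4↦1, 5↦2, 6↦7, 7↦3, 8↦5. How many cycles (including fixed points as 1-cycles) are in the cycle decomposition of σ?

Cycle decomposition: (0 8 5 2 4 1) (3 6 7).
2 cycles.

2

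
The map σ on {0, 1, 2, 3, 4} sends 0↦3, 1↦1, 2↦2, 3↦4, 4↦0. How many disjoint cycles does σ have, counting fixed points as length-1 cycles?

Cycle decomposition: (0 3 4) (1) (2).
3 cycles.

3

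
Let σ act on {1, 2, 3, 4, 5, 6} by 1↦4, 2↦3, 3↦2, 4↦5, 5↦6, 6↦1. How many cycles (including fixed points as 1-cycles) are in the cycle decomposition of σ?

2

Cycle decomposition: (1 4 5 6) (2 3).
2 cycles.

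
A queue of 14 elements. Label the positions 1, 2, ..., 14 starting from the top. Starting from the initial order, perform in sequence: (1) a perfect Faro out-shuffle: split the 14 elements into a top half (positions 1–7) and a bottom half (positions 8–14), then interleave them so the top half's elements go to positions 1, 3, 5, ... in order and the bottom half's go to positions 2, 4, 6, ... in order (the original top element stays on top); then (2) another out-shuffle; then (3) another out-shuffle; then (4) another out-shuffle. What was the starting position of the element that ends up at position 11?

13

Undo the operations in reverse order, starting from position 11:
  undo op 4 (out-shuffle, from top half): 11 ← 6
  undo op 3 (out-shuffle, from bottom half): 6 ← 10
  undo op 2 (out-shuffle, from bottom half): 10 ← 12
  undo op 1 (out-shuffle, from bottom half): 12 ← 13
So the element at position 11 came from original position 13.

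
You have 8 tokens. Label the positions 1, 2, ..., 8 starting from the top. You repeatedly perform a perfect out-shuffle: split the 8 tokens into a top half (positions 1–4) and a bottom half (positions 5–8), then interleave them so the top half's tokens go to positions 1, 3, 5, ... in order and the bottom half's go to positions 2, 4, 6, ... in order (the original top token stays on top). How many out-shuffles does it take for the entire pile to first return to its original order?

3

The out-shuffle permutes the 8 positions with cycle lengths [1, 1, 3, 3].
Every token is home exactly when every cycle has completed a whole number of laps, i.e. after lcm(1, 3) = 3 out-shuffles.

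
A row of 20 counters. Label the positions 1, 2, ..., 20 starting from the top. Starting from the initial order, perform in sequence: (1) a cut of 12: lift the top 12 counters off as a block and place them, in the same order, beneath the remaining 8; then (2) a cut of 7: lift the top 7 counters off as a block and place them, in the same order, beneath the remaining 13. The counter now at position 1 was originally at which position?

Undo the operations in reverse order, starting from position 1:
  undo op 2 (cut 7): 1 ← 8
  undo op 1 (cut 12): 8 ← 20
So the counter at position 1 came from original position 20.

20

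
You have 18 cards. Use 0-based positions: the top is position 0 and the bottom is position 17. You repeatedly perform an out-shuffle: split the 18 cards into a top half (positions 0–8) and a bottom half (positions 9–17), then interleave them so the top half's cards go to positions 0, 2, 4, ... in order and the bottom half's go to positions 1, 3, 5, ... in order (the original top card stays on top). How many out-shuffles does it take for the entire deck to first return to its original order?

The out-shuffle permutes the 18 positions with cycle lengths [1, 1, 8, 8].
Every card is home exactly when every cycle has completed a whole number of laps, i.e. after lcm(1, 8) = 8 out-shuffles.

8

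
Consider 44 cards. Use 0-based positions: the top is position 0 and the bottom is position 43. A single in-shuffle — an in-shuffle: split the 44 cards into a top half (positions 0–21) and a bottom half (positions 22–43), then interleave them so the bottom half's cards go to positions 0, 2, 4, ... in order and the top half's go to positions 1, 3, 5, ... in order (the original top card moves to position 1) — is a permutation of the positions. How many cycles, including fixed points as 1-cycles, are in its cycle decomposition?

Trace each unvisited position around until it returns:
(0 1 3 7 15 31 ... len 12) (2 5 11 23) (4 9 19 39 34 24) (6 13 27 10 21 43 ... len 12) (8 17 35 26) (14 29) (20 41 38 32)
7 cycles in total.

7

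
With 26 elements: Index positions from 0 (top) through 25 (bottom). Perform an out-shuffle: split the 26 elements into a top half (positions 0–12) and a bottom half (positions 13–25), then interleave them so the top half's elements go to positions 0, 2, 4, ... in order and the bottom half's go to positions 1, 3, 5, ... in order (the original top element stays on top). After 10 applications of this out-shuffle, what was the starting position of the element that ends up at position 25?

Work backwards from position 25, undoing one out-shuffle at a time:
25 ← 25 ← 25 ← 25 ← 25 ← 25 ← 25 ← 25 ← 25 ← 25 ← 25
So the element now at position 25 started at position 25.

25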